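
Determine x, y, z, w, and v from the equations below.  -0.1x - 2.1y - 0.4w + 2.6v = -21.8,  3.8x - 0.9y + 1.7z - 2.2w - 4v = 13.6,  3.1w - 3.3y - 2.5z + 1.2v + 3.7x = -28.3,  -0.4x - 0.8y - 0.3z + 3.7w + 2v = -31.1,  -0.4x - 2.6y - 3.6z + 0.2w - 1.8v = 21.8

x = -2, y = 4, z = -6, w = -5, v = -6

Row-reduce the augmented matrix:
R1 ← R1 / (-1/10).
R2 ← R2 − 19/5·R1.
R3 ← R3 − 37/10·R1.
R4 ← R4 + 2/5·R1.
R5 ← R5 + 2/5·R1.
R2 ← R2 / (-807/10).
R1 ← R1 − 21·R2.
R3 ← R3 + 81·R2.
R4 ← R4 − 38/5·R2.
R5 ← R5 − 29/5·R2.
R3 ← R3 / (-2263/538).
R1 ← R1 − 119/269·R3.
R2 ← R2 + 17/807·R3.
R4 ← R4 + 1129/8070·R3.
R5 ← R5 + 14033/4035·R3.
R4 ← R4 / (196293/56575).
R1 ← R1 − 887/11315·R4.
R2 ← R2 − 2113/11315·R4.
R3 ← R3 + 15507/11315·R4.
R5 ← R5 + 238568/56575·R4.
R5 ← R5 / (-19710433/2944395).
R1 ← R1 + 650543/588879·R5.
R2 ← R2 + 712759/588879·R5.
R3 ← R3 + 23251/65431·R5.
R4 ← R4 − 76907/588879·R5.
Reading off the reduced rows gives x = -2, y = 4, z = -6, w = -5, v = -6.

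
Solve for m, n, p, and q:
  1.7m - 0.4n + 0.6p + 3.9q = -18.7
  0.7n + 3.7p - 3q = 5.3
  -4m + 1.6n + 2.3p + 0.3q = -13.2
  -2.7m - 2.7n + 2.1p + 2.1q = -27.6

Row-reduce the augmented matrix:
R1 ← R1 / (17/10).
R3 ← R3 + 4·R1.
R4 ← R4 + 27/10·R1.
R2 ← R2 / (7/10).
R1 ← R1 + 4/17·R2.
R3 ← R3 − 56/85·R2.
R4 ← R4 + 567/170·R2.
R3 ← R3 / (39/170).
R1 ← R1 − 190/119·R3.
R2 ← R2 − 37/7·R3.
R4 ← R4 − 1758/85·R3.
R4 ← R4 / (-72468/65).
R1 ← R1 + 7673/91·R4.
R2 ← R2 + 26179/91·R4.
R3 ← R3 − 697/13·R4.
Reading off the reduced rows gives m = 2, n = 2, p = -3, q = -5.

m = 2, n = 2, p = -3, q = -5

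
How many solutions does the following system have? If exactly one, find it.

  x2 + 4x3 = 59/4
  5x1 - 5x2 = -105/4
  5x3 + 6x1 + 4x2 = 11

Row-reduce the augmented matrix:
Swap R1 and R2.
R1 ← R1 / (5).
R3 ← R3 − 6·R1.
R1 ← R1 + 1·R2.
R3 ← R3 − 10·R2.
R3 ← R3 / (-35).
R1 ← R1 − 4·R3.
R2 ← R2 − 4·R3.
Reading off the reduced rows gives x1 = -5/2, x2 = 11/4, x3 = 3.

x1 = -5/2, x2 = 11/4, x3 = 3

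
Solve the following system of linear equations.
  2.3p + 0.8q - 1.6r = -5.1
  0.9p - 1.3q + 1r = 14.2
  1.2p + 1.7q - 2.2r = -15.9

p = 3, q = -5, r = 5

Row-reduce the augmented matrix:
R1 ← R1 / (23/10).
R2 ← R2 − 9/10·R1.
R3 ← R3 − 6/5·R1.
R2 ← R2 / (-371/230).
R1 ← R1 − 8/23·R2.
R3 ← R3 − 59/46·R2.
R3 ← R3 / (-134/1855).
R1 ← R1 + 128/371·R3.
R2 ← R2 + 374/371·R3.
Reading off the reduced rows gives p = 3, q = -5, r = 5.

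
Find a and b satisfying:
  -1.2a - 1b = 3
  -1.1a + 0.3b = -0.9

From equation 1: b = -3 − 6/5·a.
Substitute into equation 2 and solve: a = 0.
Then b = -3.

a = 0, b = -3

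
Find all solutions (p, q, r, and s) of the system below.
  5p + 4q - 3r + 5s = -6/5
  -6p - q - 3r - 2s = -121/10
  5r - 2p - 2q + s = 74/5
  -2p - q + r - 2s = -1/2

p = 2/5, q = -4/5, r = 5/2, s = 3/2

Row-reduce the augmented matrix:
R1 ← R1 / (5).
R2 ← R2 + 6·R1.
R3 ← R3 + 2·R1.
R4 ← R4 + 2·R1.
R2 ← R2 / (19/5).
R1 ← R1 − 4/5·R2.
R3 ← R3 + 2/5·R2.
R4 ← R4 − 3/5·R2.
R3 ← R3 / (59/19).
R1 ← R1 − 15/19·R3.
R2 ← R2 + 33/19·R3.
R4 ← R4 − 16/19·R3.
R4 ← R4 / (-92/59).
R1 ← R1 + 42/59·R4.
R2 ← R2 − 175/59·R4.
R3 ← R3 − 65/59·R4.
Reading off the reduced rows gives p = 2/5, q = -4/5, r = 5/2, s = 3/2.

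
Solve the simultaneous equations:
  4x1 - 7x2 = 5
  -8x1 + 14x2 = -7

no solution

Row-reduce:
R1 ← R1 / (4).
R2 ← R2 + 8·R1.
Row 2 reduces to 0 = 3, a contradiction. The system is inconsistent.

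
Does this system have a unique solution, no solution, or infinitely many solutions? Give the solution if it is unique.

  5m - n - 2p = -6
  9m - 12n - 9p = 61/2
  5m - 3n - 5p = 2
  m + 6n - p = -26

no solution

Row-reduce:
R1 ← R1 / (5).
R2 ← R2 − 9·R1.
R3 ← R3 − 5·R1.
R4 ← R4 − 1·R1.
R2 ← R2 / (-51/5).
R1 ← R1 + 1/5·R2.
R3 ← R3 + 2·R2.
R4 ← R4 − 31/5·R2.
R3 ← R3 / (-33/17).
R1 ← R1 + 5/17·R3.
R2 ← R2 − 9/17·R3.
R4 ← R4 + 66/17·R3.
Row 4 reduces to 0 = 1/2, a contradiction. The system is inconsistent.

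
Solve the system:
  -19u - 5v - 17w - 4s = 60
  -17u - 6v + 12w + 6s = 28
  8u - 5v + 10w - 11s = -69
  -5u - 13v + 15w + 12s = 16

u = -2, v = 0, w = -2, s = 3

Row-reduce the augmented matrix:
R1 ← R1 / (-19).
R2 ← R2 + 17·R1.
R3 ← R3 − 8·R1.
R4 ← R4 + 5·R1.
R2 ← R2 / (-29/19).
R1 ← R1 − 5/19·R2.
R3 ← R3 + 135/19·R2.
R4 ← R4 + 222/19·R2.
R3 ← R3 / (-3591/29).
R1 ← R1 − 162/29·R3.
R2 ← R2 + 517/29·R3.
R4 ← R4 + 5476/29·R3.
R4 ← R4 / (97192/3591).
R1 ← R1 + 96/133·R4.
R2 ← R2 − 7075/3591·R4.
R3 ← R3 − 1661/3591·R4.
Reading off the reduced rows gives u = -2, v = 0, w = -2, s = 3.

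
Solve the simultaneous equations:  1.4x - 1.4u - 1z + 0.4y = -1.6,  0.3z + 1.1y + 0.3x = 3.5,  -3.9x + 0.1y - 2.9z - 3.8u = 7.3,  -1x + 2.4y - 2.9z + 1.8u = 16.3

x = -2, y = 4, z = -1, u = 1

Row-reduce the augmented matrix:
R1 ← R1 / (7/5).
R2 ← R2 − 3/10·R1.
R3 ← R3 + 39/10·R1.
R4 ← R4 + 1·R1.
R2 ← R2 / (71/70).
R1 ← R1 − 2/7·R2.
R3 ← R3 − 17/14·R2.
R4 ← R4 − 94/35·R2.
R3 ← R3 / (-2237/355).
R1 ← R1 + 61/71·R3.
R2 ← R2 − 36/71·R3.
R4 ← R4 + 3533/710·R3.
R4 ← R4 / (142491/22370).
R1 ← R1 − 32/2237·R4.
R2 ← R2 + 789/2237·R4.
R3 ← R3 − 2861/2237·R4.
Reading off the reduced rows gives x = -2, y = 4, z = -1, u = 1.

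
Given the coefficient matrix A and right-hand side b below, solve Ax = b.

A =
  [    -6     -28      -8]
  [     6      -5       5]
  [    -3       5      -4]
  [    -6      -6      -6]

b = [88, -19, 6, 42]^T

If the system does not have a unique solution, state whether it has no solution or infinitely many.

Row-reduce the augmented matrix:
R1 ← R1 / (-6).
R2 ← R2 − 6·R1.
R3 ← R3 + 3·R1.
R4 ← R4 + 6·R1.
R2 ← R2 / (-33).
R1 ← R1 − 14/3·R2.
R3 ← R3 − 19·R2.
R4 ← R4 − 22·R2.
R3 ← R3 / (-19/11).
R1 ← R1 − 10/11·R3.
R2 ← R2 − 1/11·R3.
R4 reduces to 0 = 0, so the extra equation is consistent.
Reading off the reduced rows gives x_1 = -4, x_2 = -2, x_3 = -1.

x_1 = -4, x_2 = -2, x_3 = -1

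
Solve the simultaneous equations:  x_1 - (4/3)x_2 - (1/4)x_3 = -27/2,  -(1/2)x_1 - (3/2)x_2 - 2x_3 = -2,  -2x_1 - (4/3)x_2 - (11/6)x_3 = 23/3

Row-reduce the augmented matrix:
R2 ← R2 + 1/2·R1.
R3 ← R3 + 2·R1.
R2 ← R2 / (-13/6).
R1 ← R1 + 4/3·R2.
R3 ← R3 + 4·R2.
R3 ← R3 / (62/39).
R1 ← R1 − 55/52·R3.
R2 ← R2 − 51/52·R3.
Reading off the reduced rows gives x_1 = -6, x_2 = 6, x_3 = -2.

x_1 = -6, x_2 = 6, x_3 = -2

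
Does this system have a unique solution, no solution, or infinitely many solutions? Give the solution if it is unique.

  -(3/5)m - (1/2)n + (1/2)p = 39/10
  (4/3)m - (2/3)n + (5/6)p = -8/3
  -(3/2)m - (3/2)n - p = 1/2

Row-reduce the augmented matrix:
R1 ← R1 / (-3/5).
R2 ← R2 − 4/3·R1.
R3 ← R3 + 3/2·R1.
R2 ← R2 / (-16/9).
R1 ← R1 − 5/6·R2.
R3 ← R3 + 1/4·R2.
R3 ← R3 / (-323/128).
R1 ← R1 − 5/64·R3.
R2 ← R2 + 35/32·R3.
Reading off the reduced rows gives m = -4, n = 1, p = 4.

m = -4, n = 1, p = 4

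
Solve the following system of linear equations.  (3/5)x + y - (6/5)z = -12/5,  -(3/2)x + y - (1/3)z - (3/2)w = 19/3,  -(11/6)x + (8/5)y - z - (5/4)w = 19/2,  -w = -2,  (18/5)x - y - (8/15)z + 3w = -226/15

x = -6, y = 0, z = -1, w = 2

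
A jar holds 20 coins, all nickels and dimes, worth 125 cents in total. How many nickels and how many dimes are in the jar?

Let n = nickels, d = dimes.
  n + d = 20
  5n + 10d = 125
From equation 1: n = 20 − d.
Substitute into equation 2 and solve: d = 5.
Then n = 15.

nickels: 15, dimes: 5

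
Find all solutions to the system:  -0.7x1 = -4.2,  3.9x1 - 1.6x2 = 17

x1 = 6, x2 = 4

Row-reduce the augmented matrix:
R1 ← R1 / (-7/10).
R2 ← R2 − 39/10·R1.
R2 ← R2 / (-8/5).
Reading off the reduced rows gives x1 = 6, x2 = 4.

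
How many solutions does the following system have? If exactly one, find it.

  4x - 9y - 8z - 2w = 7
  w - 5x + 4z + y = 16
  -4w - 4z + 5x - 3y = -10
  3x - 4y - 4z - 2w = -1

infinitely many solutions

Row-reduce:
R1 ← R1 / (4).
R2 ← R2 + 5·R1.
R3 ← R3 − 5·R1.
R4 ← R4 − 3·R1.
R2 ← R2 / (-41/4).
R1 ← R1 + 9/4·R2.
R3 ← R3 − 33/4·R2.
R4 ← R4 − 11/4·R2.
R3 ← R3 / (48/41).
R1 ← R1 + 28/41·R3.
R2 ← R2 − 24/41·R3.
R4 ← R4 − 16/41·R3.
Rank is 3 with 4 unknowns, leaving w free.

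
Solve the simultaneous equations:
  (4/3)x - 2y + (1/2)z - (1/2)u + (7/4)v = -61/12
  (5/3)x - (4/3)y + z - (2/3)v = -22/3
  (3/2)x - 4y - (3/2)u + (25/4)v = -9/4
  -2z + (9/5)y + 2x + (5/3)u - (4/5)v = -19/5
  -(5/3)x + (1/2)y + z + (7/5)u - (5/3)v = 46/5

Row-reduce:
R1 ← R1 / (4/3).
R2 ← R2 − 5/3·R1.
R3 ← R3 − 3/2·R1.
R4 ← R4 − 2·R1.
R5 ← R5 + 5/3·R1.
R2 ← R2 / (7/6).
R1 ← R1 + 3/2·R2.
R3 ← R3 + 7/4·R2.
R4 ← R4 − 24/5·R2.
R5 ← R5 + 2·R2.
Swap R3 and R4.
R3 ← R3 / (-601/140).
R1 ← R1 − 6/7·R3.
R2 ← R2 − 9/28·R3.
R5 ← R5 − 127/56·R3.
Swap R4 and R5.
R4 ← R4 / (31817/18030).
R1 ← R1 − 239/601·R4.
R2 ← R2 − 315/601·R4.
R3 ← R3 − 65/1803·R4.
Row 5 reduces to 0 = 2, a contradiction. The system is inconsistent.

no solution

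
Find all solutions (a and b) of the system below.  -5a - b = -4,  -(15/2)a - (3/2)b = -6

Row-reduce:
R1 ← R1 / (-5).
R2 ← R2 + 15/2·R1.
Rank is 1 with 2 unknowns, leaving b free.

infinitely many solutions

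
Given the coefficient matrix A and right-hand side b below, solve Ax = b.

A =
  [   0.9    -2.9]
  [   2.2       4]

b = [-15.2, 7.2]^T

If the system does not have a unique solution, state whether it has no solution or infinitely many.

Row-reduce the augmented matrix:
R1 ← R1 / (9/10).
R2 ← R2 − 11/5·R1.
R2 ← R2 / (499/45).
R1 ← R1 + 29/9·R2.
Reading off the reduced rows gives x_1 = -4, x_2 = 4.

x_1 = -4, x_2 = 4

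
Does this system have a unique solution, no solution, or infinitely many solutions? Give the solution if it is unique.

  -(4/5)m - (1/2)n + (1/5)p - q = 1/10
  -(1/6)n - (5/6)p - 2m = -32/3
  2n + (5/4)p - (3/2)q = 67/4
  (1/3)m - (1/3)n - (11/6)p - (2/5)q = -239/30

m = 3, n = 3, p = 5, q = -3

Row-reduce the augmented matrix:
R1 ← R1 / (-4/5).
R2 ← R2 + 2·R1.
R4 ← R4 − 1/3·R1.
R2 ← R2 / (13/12).
R1 ← R1 − 5/8·R2.
R3 ← R3 − 2·R2.
R4 ← R4 + 13/24·R2.
R3 ← R3 / (193/52).
R1 ← R1 − 27/52·R3.
R2 ← R2 + 16/13·R3.
R4 ← R4 + 29/12·R3.
R4 ← R4 / (-10273/2895).
R1 ← R1 − 128/193·R4.
R2 ← R2 − 54/193·R4.
R3 ← R3 + 318/193·R4.
Reading off the reduced rows gives m = 3, n = 3, p = 5, q = -3.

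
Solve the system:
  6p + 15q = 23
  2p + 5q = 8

no solution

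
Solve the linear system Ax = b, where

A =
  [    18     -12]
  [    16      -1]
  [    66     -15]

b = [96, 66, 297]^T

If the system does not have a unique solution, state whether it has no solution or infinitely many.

no solution

Row-reduce:
R1 ← R1 / (18).
R2 ← R2 − 16·R1.
R3 ← R3 − 66·R1.
R2 ← R2 / (29/3).
R1 ← R1 + 2/3·R2.
R3 ← R3 − 29·R2.
Row 3 reduces to 0 = 3, a contradiction. The system is inconsistent.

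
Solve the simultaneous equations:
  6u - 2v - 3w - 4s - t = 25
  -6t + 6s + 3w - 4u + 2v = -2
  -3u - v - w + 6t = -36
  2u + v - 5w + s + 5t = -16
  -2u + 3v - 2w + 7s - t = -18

infinitely many solutions

Row-reduce:
R1 ← R1 / (6).
R2 ← R2 + 4·R1.
R3 ← R3 + 3·R1.
R4 ← R4 − 2·R1.
R5 ← R5 + 2·R1.
R2 ← R2 / (2/3).
R1 ← R1 + 1/3·R2.
R3 ← R3 + 2·R2.
R4 ← R4 − 5/3·R2.
R5 ← R5 − 7/3·R2.
R3 ← R3 / (1/2).
R2 ← R2 − 3/2·R3.
R4 ← R4 + 13/2·R3.
R5 ← R5 + 13/2·R3.
R4 ← R4 / (98).
R1 ← R1 − 1·R4.
R2 ← R2 + 19·R4.
R3 ← R3 − 16·R4.
R5 ← R5 − 98·R4.
Rank is 4 with 5 unknowns, leaving t free.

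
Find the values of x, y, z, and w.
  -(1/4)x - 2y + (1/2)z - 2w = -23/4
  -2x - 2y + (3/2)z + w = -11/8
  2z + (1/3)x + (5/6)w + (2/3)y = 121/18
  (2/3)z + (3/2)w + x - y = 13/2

Row-reduce the augmented matrix:
R1 ← R1 / (-1/4).
R2 ← R2 + 2·R1.
R3 ← R3 − 1/3·R1.
R4 ← R4 − 1·R1.
R2 ← R2 / (14).
R1 ← R1 − 8·R2.
R3 ← R3 + 2·R2.
R4 ← R4 + 9·R2.
R3 ← R3 / (97/42).
R1 ← R1 + 4/7·R3.
R2 ← R2 + 5/28·R3.
R4 ← R4 − 89/84·R3.
R4 ← R4 / (4837/1164).
R1 ← R1 + 152/97·R4.
R2 ← R2 − 489/388·R4.
R3 ← R3 − 25/97·R4.
Reading off the reduced rows gives x = 5/2, y = 2/3, z = 7/4, w = 7/3.

x = 5/2, y = 2/3, z = 7/4, w = 7/3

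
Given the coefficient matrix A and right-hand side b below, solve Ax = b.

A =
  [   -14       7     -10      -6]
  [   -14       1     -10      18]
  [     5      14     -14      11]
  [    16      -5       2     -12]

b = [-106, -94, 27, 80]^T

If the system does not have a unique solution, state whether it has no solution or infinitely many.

x_1 = 6, x_2 = 2, x_3 = 3, x_4 = 1

Row-reduce the augmented matrix:
R1 ← R1 / (-14).
R2 ← R2 + 14·R1.
R3 ← R3 − 5·R1.
R4 ← R4 − 16·R1.
R2 ← R2 / (-6).
R1 ← R1 + 1/2·R2.
R3 ← R3 − 33/2·R2.
R4 ← R4 − 3·R2.
R3 ← R3 / (-123/7).
R1 ← R1 − 5/7·R3.
R4 ← R4 + 66/7·R3.
R4 ← R4 / (-1928/41).
R1 ← R1 − 181/123·R4.
R2 ← R2 + 4·R4.
R3 ← R3 + 524/123·R4.
Reading off the reduced rows gives x_1 = 6, x_2 = 2, x_3 = 3, x_4 = 1.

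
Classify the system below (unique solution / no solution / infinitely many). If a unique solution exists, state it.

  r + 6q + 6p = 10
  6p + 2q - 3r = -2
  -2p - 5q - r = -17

Row-reduce the augmented matrix:
R1 ← R1 / (6).
R2 ← R2 − 6·R1.
R3 ← R3 + 2·R1.
R2 ← R2 / (-4).
R1 ← R1 − 1·R2.
R3 ← R3 + 3·R2.
R3 ← R3 / (7/3).
R1 ← R1 + 5/6·R3.
R2 ← R2 − 1·R3.
Reading off the reduced rows gives p = -3, q = 5, r = -2.

p = -3, q = 5, r = -2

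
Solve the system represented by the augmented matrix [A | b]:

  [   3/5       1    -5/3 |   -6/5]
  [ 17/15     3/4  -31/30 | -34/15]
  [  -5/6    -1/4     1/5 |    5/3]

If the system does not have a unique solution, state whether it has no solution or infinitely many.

Row-reduce:
R1 ← R1 / (3/5).
R2 ← R2 − 17/15·R1.
R3 ← R3 + 5/6·R1.
R2 ← R2 / (-41/36).
R1 ← R1 − 5/3·R2.
R3 ← R3 − 41/36·R2.
Rank is 2 with 3 unknowns, leaving x_3 free.

infinitely many solutions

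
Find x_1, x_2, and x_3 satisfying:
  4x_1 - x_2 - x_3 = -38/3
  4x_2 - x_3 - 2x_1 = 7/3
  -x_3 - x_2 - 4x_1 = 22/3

x_1 = -5/2, x_2 = 0, x_3 = 8/3

Row-reduce the augmented matrix:
R1 ← R1 / (4).
R2 ← R2 + 2·R1.
R3 ← R3 + 4·R1.
R2 ← R2 / (7/2).
R1 ← R1 + 1/4·R2.
R3 ← R3 + 2·R2.
R3 ← R3 / (-20/7).
R1 ← R1 + 5/14·R3.
R2 ← R2 + 3/7·R3.
Reading off the reduced rows gives x_1 = -5/2, x_2 = 0, x_3 = 8/3.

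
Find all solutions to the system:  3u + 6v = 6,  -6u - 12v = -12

infinitely many solutions

Row-reduce:
R1 ← R1 / (3).
R2 ← R2 + 6·R1.
Rank is 1 with 2 unknowns, leaving v free.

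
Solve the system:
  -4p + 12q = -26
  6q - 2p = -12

no solution

Row-reduce:
R1 ← R1 / (-4).
R2 ← R2 + 2·R1.
Row 2 reduces to 0 = 1, a contradiction. The system is inconsistent.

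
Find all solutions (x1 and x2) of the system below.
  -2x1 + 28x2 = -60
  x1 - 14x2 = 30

infinitely many solutions

Row-reduce:
R1 ← R1 / (-2).
R2 ← R2 − 1·R1.
Rank is 1 with 2 unknowns, leaving x2 free.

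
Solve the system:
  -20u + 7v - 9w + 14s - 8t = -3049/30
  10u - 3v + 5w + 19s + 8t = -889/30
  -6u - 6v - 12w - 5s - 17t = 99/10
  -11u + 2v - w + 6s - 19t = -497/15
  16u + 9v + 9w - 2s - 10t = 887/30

u = 5/3, v = -12/5, w = 3/2, s = -3, t = -1/2

Row-reduce the augmented matrix:
R1 ← R1 / (-20).
R2 ← R2 − 10·R1.
R3 ← R3 + 6·R1.
R4 ← R4 + 11·R1.
R5 ← R5 − 16·R1.
R2 ← R2 / (1/2).
R1 ← R1 + 7/20·R2.
R3 ← R3 + 81/10·R2.
R4 ← R4 + 37/20·R2.
R5 ← R5 − 73/5·R2.
R3 ← R3 / (-6/5).
R1 ← R1 − 4/5·R3.
R2 ← R2 − 1·R3.
R4 ← R4 − 29/5·R3.
R5 ← R5 + 64/5·R3.
R4 ← R4 / (12515/6).
R1 ← R1 − 1753/6·R4.
R2 ← R2 − 1186/3·R4.
R3 ← R3 + 1030/3·R4.
R5 ← R5 + 15434/3·R4.
R5 ← R5 / (-872584/12515).
R1 ← R1 − 66393/25030·R5.
R2 ← R2 − 95327/25030·R5.
R3 ← R3 + 9323/5006·R5.
R4 ← R4 − 1457/12515·R5.
Reading off the reduced rows gives u = 5/3, v = -12/5, w = 3/2, s = -3, t = -1/2.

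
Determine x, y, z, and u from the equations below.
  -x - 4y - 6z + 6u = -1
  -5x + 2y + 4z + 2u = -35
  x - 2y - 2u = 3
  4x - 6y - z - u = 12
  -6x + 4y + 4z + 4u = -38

x = 5, y = 2, z = -3, u = -1

Row-reduce the augmented matrix:
R1 ← R1 / (-1).
R2 ← R2 + 5·R1.
R3 ← R3 − 1·R1.
R4 ← R4 − 4·R1.
R5 ← R5 + 6·R1.
R2 ← R2 / (22).
R1 ← R1 − 4·R2.
R3 ← R3 + 6·R2.
R4 ← R4 + 22·R2.
R5 ← R5 − 28·R2.
R3 ← R3 / (36/11).
R1 ← R1 + 2/11·R3.
R2 ← R2 − 17/11·R3.
R4 ← R4 − 9·R3.
R5 ← R5 + 36/11·R3.
R4 ← R4 / (5).
R1 ← R1 + 10/9·R4.
R2 ← R2 − 4/9·R4.
R3 ← R3 + 10/9·R4.
R5 reduces to 0 = 0, so the extra equation is consistent.
Reading off the reduced rows gives x = 5, y = 2, z = -3, u = -1.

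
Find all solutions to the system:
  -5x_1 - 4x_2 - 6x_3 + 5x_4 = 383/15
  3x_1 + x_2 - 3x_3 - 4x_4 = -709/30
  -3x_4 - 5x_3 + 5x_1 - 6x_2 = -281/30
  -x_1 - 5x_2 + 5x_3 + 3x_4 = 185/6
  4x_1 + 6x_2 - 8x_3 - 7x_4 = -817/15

Row-reduce the augmented matrix:
R1 ← R1 / (-5).
R2 ← R2 − 3·R1.
R3 ← R3 − 5·R1.
R4 ← R4 + 1·R1.
R5 ← R5 − 4·R1.
R2 ← R2 / (-7/5).
R1 ← R1 − 4/5·R2.
R3 ← R3 + 10·R2.
R4 ← R4 + 21/5·R2.
R5 ← R5 − 14/5·R2.
R3 ← R3 / (253/7).
R1 ← R1 + 18/7·R3.
R2 ← R2 − 33/7·R3.
R4 ← R4 − 26·R3.
R5 ← R5 + 26·R3.
R4 ← R4 / (-399/253).
R1 ← R1 + 233/253·R4.
R2 ← R2 + 11/23·R4.
R3 ← R3 − 64/253·R4.
R5 ← R5 − 399/253·R4.
R5 reduces to 0 = 0, so the extra equation is consistent.
Reading off the reduced rows gives x_1 = -7/3, x_2 = -14/5, x_3 = 3/2, x_4 = 7/3.

x_1 = -7/3, x_2 = -14/5, x_3 = 3/2, x_4 = 7/3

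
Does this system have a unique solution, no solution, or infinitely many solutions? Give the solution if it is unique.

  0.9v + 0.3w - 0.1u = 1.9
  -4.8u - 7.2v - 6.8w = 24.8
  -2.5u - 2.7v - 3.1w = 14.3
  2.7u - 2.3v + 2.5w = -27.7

u = -4, v = 3, w = -4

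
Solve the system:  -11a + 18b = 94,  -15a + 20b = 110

a = -2, b = 4

Row-reduce the augmented matrix:
R1 ← R1 / (-11).
R2 ← R2 + 15·R1.
R2 ← R2 / (-50/11).
R1 ← R1 + 18/11·R2.
Reading off the reduced rows gives a = -2, b = 4.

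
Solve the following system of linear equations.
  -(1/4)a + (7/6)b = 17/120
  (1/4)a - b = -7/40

a = -3/2, b = -1/5

From equation 2: b = 7/40 + 1/4·a.
Substitute into equation 1 and solve: a = -3/2.
Then b = -1/5.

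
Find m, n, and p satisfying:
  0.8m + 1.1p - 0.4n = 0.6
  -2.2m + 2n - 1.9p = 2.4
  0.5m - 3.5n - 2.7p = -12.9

m = -1, n = 2, p = 2

Row-reduce the augmented matrix:
R1 ← R1 / (4/5).
R2 ← R2 + 11/5·R1.
R3 ← R3 − 1/2·R1.
R2 ← R2 / (9/10).
R1 ← R1 + 1/2·R2.
R3 ← R3 + 13/4·R2.
R3 ← R3 / (27/40).
R1 ← R1 − 2·R3.
R2 ← R2 − 5/4·R3.
Reading off the reduced rows gives m = -1, n = 2, p = 2.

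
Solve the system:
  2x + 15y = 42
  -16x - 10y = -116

x = 6, y = 2

Row-reduce the augmented matrix:
R1 ← R1 / (2).
R2 ← R2 + 16·R1.
R2 ← R2 / (110).
R1 ← R1 − 15/2·R2.
Reading off the reduced rows gives x = 6, y = 2.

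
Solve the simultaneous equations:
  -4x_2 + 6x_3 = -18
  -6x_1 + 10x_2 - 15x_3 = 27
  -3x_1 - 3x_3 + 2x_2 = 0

Row-reduce:
Swap R1 and R2.
R1 ← R1 / (-6).
R3 ← R3 + 3·R1.
R2 ← R2 / (-4).
R1 ← R1 + 5/3·R2.
R3 ← R3 + 3·R2.
Rank is 2 with 3 unknowns, leaving x_3 free.

infinitely many solutions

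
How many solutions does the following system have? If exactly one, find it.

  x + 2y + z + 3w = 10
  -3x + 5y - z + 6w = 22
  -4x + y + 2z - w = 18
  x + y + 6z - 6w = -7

x = -4, y = -3, z = 5, w = 5

Row-reduce the augmented matrix:
R2 ← R2 + 3·R1.
R3 ← R3 + 4·R1.
R4 ← R4 − 1·R1.
R2 ← R2 / (11).
R1 ← R1 − 2·R2.
R3 ← R3 − 9·R2.
R4 ← R4 + 1·R2.
R3 ← R3 / (48/11).
R1 ← R1 − 7/11·R3.
R2 ← R2 − 2/11·R3.
R4 ← R4 − 57/11·R3.
R4 ← R4 / (-49/8).
R1 ← R1 − 11/24·R4.
R2 ← R2 − 17/12·R4.
R3 ← R3 + 7/24·R4.
Reading off the reduced rows gives x = -4, y = -3, z = 5, w = 5.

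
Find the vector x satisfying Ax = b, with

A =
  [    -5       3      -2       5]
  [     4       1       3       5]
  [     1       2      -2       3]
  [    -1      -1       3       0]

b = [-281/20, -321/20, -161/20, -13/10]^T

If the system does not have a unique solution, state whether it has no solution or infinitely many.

Row-reduce the augmented matrix:
R1 ← R1 / (-5).
R2 ← R2 − 4·R1.
R3 ← R3 − 1·R1.
R4 ← R4 + 1·R1.
R2 ← R2 / (17/5).
R1 ← R1 + 3/5·R2.
R3 ← R3 − 13/5·R2.
R4 ← R4 + 8/5·R2.
R3 ← R3 / (-59/17).
R1 ← R1 − 11/17·R3.
R2 ← R2 − 7/17·R3.
R4 ← R4 − 69/17·R3.
R4 ← R4 / (-8/59).
R1 ← R1 − 3/59·R4.
R2 ← R2 − 136/59·R4.
R3 ← R3 − 49/59·R4.
Reading off the reduced rows gives x_1 = 0, x_2 = -1/2, x_3 = -3/5, x_4 = -11/4.

x_1 = 0, x_2 = -1/2, x_3 = -3/5, x_4 = -11/4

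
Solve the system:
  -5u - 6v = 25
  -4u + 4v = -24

u = 1, v = -5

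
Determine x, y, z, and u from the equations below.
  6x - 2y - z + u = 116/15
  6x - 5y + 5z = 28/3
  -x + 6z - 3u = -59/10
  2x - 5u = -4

x = 1/2, y = -5/3, z = -2/5, u = 1

Row-reduce the augmented matrix:
R1 ← R1 / (6).
R2 ← R2 − 6·R1.
R3 ← R3 + 1·R1.
R4 ← R4 − 2·R1.
R2 ← R2 / (-3).
R1 ← R1 + 1/3·R2.
R3 ← R3 + 1/3·R2.
R4 ← R4 − 2/3·R2.
R3 ← R3 / (31/6).
R1 ← R1 + 5/6·R3.
R2 ← R2 + 2·R3.
R4 ← R4 − 5/3·R3.
R4 ← R4 / (-145/31).
R1 ← R1 + 5/31·R4.
R2 ← R2 + 67/93·R4.
R3 ← R3 + 49/93·R4.
Reading off the reduced rows gives x = 1/2, y = -5/3, z = -2/5, u = 1.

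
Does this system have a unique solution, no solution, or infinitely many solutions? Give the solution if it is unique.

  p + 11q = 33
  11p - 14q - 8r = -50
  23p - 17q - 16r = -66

Row-reduce:
R2 ← R2 − 11·R1.
R3 ← R3 − 23·R1.
R2 ← R2 / (-135).
R1 ← R1 − 11·R2.
R3 ← R3 + 270·R2.
Row 3 reduces to 0 = 1, a contradiction. The system is inconsistent.

no solution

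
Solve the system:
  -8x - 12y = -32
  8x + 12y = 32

infinitely many solutions

Row-reduce:
R1 ← R1 / (-8).
R2 ← R2 − 8·R1.
Rank is 1 with 2 unknowns, leaving y free.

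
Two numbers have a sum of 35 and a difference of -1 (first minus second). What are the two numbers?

first number: 17, second number: 18

Let x = first number, y = second number.
  x + y = 35
  x - y = -1
Row-reduce the augmented matrix:
R2 ← R2 − 1·R1.
R2 ← R2 / (-2).
R1 ← R1 − 1·R2.
Reading off the reduced rows gives x = 17, y = 18.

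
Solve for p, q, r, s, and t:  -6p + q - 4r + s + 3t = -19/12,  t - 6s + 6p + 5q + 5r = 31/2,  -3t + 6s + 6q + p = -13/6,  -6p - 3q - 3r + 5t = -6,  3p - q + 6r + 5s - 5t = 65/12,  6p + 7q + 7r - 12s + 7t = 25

p = -8/3, q = 4/3, r = 8/3, s = -9/4, t = -2

Row-reduce the augmented matrix:
R1 ← R1 / (-6).
R2 ← R2 − 6·R1.
R3 ← R3 − 1·R1.
R4 ← R4 + 6·R1.
R5 ← R5 − 3·R1.
R6 ← R6 − 6·R1.
R2 ← R2 / (6).
R1 ← R1 + 1/6·R2.
R3 ← R3 − 37/6·R2.
R4 ← R4 + 4·R2.
R5 ← R5 + 1/2·R2.
R6 ← R6 − 8·R2.
R3 ← R3 / (-61/36).
R1 ← R1 − 25/36·R3.
R2 ← R2 − 1/6·R3.
R4 ← R4 − 5/3·R3.
R5 ← R5 − 49/12·R3.
R6 ← R6 − 5/3·R3.
R4 ← R4 / (414/61).
R1 ← R1 − 264/61·R4.
R2 ← R2 − 17/61·R4.
R3 ← R3 + 407/61·R4.
R5 ← R5 − 1972/61·R4.
R6 ← R6 − 414/61·R4.
R5 ← R5 / (-2143/207).
R1 ← R1 + 133/69·R5.
R2 ← R2 − 19/207·R5.
R3 ← R3 − 434/207·R5.
R4 ← R4 + 56/207·R5.
R6 reduces to 0 = 0, so the extra equation is consistent.
Reading off the reduced rows gives p = -8/3, q = 4/3, r = 8/3, s = -9/4, t = -2.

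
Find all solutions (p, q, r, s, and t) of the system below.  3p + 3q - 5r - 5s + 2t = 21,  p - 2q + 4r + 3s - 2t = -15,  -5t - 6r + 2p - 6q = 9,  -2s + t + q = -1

Row-reduce:
R1 ← R1 / (3).
R2 ← R2 − 1·R1.
R3 ← R3 − 2·R1.
R2 ← R2 / (-3).
R1 ← R1 − 1·R2.
R3 ← R3 + 8·R2.
R4 ← R4 − 1·R2.
R3 ← R3 / (-160/9).
R1 ← R1 − 2/9·R3.
R2 ← R2 + 17/9·R3.
R4 ← R4 − 17/9·R3.
R4 ← R4 / (-113/80).
R1 ← R1 + 9/40·R4.
R2 ← R2 + 47/80·R4.
R3 ← R3 − 41/80·R4.
Rank is 4 with 5 unknowns, leaving t free.

infinitely many solutions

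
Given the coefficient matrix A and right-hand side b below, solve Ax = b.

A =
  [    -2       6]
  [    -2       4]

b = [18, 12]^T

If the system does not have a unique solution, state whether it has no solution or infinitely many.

Row-reduce the augmented matrix:
R1 ← R1 / (-2).
R2 ← R2 + 2·R1.
R2 ← R2 / (-2).
R1 ← R1 + 3·R2.
Reading off the reduced rows gives x_1 = 0, x_2 = 3.

x_1 = 0, x_2 = 3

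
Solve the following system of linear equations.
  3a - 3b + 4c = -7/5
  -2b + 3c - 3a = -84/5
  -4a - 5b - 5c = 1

a = 3, b = 0, c = -13/5

Row-reduce the augmented matrix:
R1 ← R1 / (3).
R2 ← R2 + 3·R1.
R3 ← R3 + 4·R1.
R2 ← R2 / (-5).
R1 ← R1 + 1·R2.
R3 ← R3 + 9·R2.
R3 ← R3 / (-184/15).
R1 ← R1 + 1/15·R3.
R2 ← R2 + 7/5·R3.
Reading off the reduced rows gives a = 3, b = 0, c = -13/5.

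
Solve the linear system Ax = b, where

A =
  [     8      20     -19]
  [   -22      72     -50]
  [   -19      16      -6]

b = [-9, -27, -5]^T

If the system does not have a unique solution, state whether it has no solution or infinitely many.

Row-reduce:
R1 ← R1 / (8).
R2 ← R2 + 22·R1.
R3 ← R3 + 19·R1.
R2 ← R2 / (127).
R1 ← R1 − 5/2·R2.
R3 ← R3 − 127/2·R2.
Row 3 reduces to 0 = -1/2, a contradiction. The system is inconsistent.

no solution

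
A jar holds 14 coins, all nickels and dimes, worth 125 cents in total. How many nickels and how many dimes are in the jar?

Let n = nickels, d = dimes.
  n + d = 14
  5n + 10d = 125
Row-reduce the augmented matrix:
R2 ← R2 − 5·R1.
R2 ← R2 / (5).
R1 ← R1 − 1·R2.
Reading off the reduced rows gives n = 3, d = 11.

nickels: 3, dimes: 11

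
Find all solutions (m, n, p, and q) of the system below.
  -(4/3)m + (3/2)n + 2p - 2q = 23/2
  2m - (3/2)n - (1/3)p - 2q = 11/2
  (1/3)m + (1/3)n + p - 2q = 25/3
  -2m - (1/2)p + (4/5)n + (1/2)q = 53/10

Row-reduce the augmented matrix:
R1 ← R1 / (-4/3).
R2 ← R2 − 2·R1.
R3 ← R3 − 1/3·R1.
R4 ← R4 + 2·R1.
R2 ← R2 / (3/4).
R1 ← R1 + 9/8·R2.
R3 ← R3 − 17/24·R2.
R4 ← R4 + 29/20·R2.
R3 ← R3 / (-55/54).
R1 ← R1 − 5/2·R3.
R2 ← R2 − 32/9·R3.
R4 ← R4 − 149/90·R3.
R4 ← R4 / (-281/110).
R1 ← R1 + 6/11·R4.
R2 ← R2 − 12/11·R4.
R3 ← R3 + 24/11·R4.
Reading off the reduced rows gives m = -3, n = 1, p = -3, q = -6.

m = -3, n = 1, p = -3, q = -6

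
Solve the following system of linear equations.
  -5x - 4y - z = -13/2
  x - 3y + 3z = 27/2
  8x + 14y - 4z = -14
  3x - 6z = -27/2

x = 3/2, y = -1, z = 3

Row-reduce the augmented matrix:
R1 ← R1 / (-5).
R2 ← R2 − 1·R1.
R3 ← R3 − 8·R1.
R4 ← R4 − 3·R1.
R2 ← R2 / (-19/5).
R1 ← R1 − 4/5·R2.
R3 ← R3 − 38/5·R2.
R4 ← R4 + 12/5·R2.
Swap R3 and R4.
R3 ← R3 / (-159/19).
R1 ← R1 − 15/19·R3.
R2 ← R2 + 14/19·R3.
R4 reduces to 0 = 0, so the extra equation is consistent.
Reading off the reduced rows gives x = 3/2, y = -1, z = 3.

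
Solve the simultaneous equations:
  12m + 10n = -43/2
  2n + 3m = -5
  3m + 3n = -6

no solution

Row-reduce:
R1 ← R1 / (12).
R2 ← R2 − 3·R1.
R3 ← R3 − 3·R1.
R2 ← R2 / (-1/2).
R1 ← R1 − 5/6·R2.
R3 ← R3 − 1/2·R2.
Row 3 reduces to 0 = -1/4, a contradiction. The system is inconsistent.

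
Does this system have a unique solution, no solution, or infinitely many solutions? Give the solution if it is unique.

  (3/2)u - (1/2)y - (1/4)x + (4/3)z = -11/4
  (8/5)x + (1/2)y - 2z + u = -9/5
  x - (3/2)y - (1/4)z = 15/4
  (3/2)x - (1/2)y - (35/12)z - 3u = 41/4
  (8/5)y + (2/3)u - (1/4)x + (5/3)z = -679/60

Row-reduce:
R1 ← R1 / (-1/4).
R2 ← R2 − 8/5·R1.
R3 ← R3 − 1·R1.
R4 ← R4 − 3/2·R1.
R5 ← R5 + 1/4·R1.
R2 ← R2 / (-27/10).
R1 ← R1 − 2·R2.
R3 ← R3 + 7/2·R2.
R4 ← R4 + 7/2·R2.
R5 ← R5 − 21/10·R2.
R3 ← R3 / (-1097/324).
R1 ← R1 + 40/81·R3.
R2 ← R2 + 196/81·R3.
R4 ← R4 + 1097/324·R3.
R5 ← R5 − 731/135·R3.
Swap R4 and R5.
R4 ← R4 / (-163511/32910).
R1 ← R1 − 3270/1097·R4.
R2 ← R2 − 1762/1097·R4.
R3 ← R3 − 2508/1097·R4.
Row 5 reduces to 0 = 1, a contradiction. The system is inconsistent.

no solution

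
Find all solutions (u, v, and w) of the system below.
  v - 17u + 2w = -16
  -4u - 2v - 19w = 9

infinitely many solutions

Row-reduce:
R1 ← R1 / (-17).
R2 ← R2 + 4·R1.
R2 ← R2 / (-38/17).
R1 ← R1 + 1/17·R2.
Rank is 2 with 3 unknowns, leaving w free.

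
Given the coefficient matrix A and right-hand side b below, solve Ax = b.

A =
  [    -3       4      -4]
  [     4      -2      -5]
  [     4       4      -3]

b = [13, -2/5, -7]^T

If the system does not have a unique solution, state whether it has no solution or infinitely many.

Row-reduce the augmented matrix:
R1 ← R1 / (-3).
R2 ← R2 − 4·R1.
R3 ← R3 − 4·R1.
R2 ← R2 / (10/3).
R1 ← R1 + 4/3·R2.
R3 ← R3 − 28/3·R2.
R3 ← R3 / (103/5).
R1 ← R1 + 14/5·R3.
R2 ← R2 + 31/10·R3.
Reading off the reduced rows gives x_1 = -13/5, x_2 = -1/2, x_3 = -9/5.

x_1 = -13/5, x_2 = -1/2, x_3 = -9/5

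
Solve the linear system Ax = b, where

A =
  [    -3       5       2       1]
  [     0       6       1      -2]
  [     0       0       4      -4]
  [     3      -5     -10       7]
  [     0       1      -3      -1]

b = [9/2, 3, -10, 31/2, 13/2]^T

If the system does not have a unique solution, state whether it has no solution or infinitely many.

Row-reduce the augmented matrix:
R1 ← R1 / (-3).
R4 ← R4 − 3·R1.
R2 ← R2 / (6).
R1 ← R1 + 5/3·R2.
R5 ← R5 − 1·R2.
R3 ← R3 / (4).
R1 ← R1 + 7/18·R3.
R2 ← R2 − 1/6·R3.
R4 ← R4 + 8·R3.
R5 ← R5 + 19/6·R3.
Swap R4 and R5.
R4 ← R4 / (-23/6).
R1 ← R1 + 23/18·R4.
R2 ← R2 + 1/6·R4.
R3 ← R3 + 1·R4.
R5 reduces to 0 = 0, so the extra equation is consistent.
Reading off the reduced rows gives x_1 = -1, x_2 = 1, x_3 = -2, x_4 = 1/2.

x_1 = -1, x_2 = 1, x_3 = -2, x_4 = 1/2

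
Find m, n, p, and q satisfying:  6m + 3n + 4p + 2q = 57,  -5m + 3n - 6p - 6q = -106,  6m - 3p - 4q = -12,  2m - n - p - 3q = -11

Row-reduce the augmented matrix:
R1 ← R1 / (6).
R2 ← R2 + 5·R1.
R3 ← R3 − 6·R1.
R4 ← R4 − 2·R1.
R2 ← R2 / (11/2).
R1 ← R1 − 1/2·R2.
R3 ← R3 + 3·R2.
R4 ← R4 + 2·R2.
R3 ← R3 / (-93/11).
R1 ← R1 − 10/11·R3.
R2 ← R2 + 16/33·R3.
R4 ← R4 + 109/33·R3.
R4 ← R4 / (-551/279).
R1 ← R1 + 16/93·R4.
R2 ← R2 + 86/279·R4.
R3 ← R3 − 92/93·R4.
Reading off the reduced rows gives m = 5, n = -3, p = 6, q = 6.

m = 5, n = -3, p = 6, q = 6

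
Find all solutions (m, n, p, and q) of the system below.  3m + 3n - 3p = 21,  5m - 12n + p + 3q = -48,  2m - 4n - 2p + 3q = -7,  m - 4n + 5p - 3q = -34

infinitely many solutions

Row-reduce:
R1 ← R1 / (3).
R2 ← R2 − 5·R1.
R3 ← R3 − 2·R1.
R4 ← R4 − 1·R1.
R2 ← R2 / (-17).
R1 ← R1 − 1·R2.
R3 ← R3 + 6·R2.
R4 ← R4 + 5·R2.
R3 ← R3 / (-36/17).
R1 ← R1 + 11/17·R3.
R2 ← R2 + 6/17·R3.
R4 ← R4 − 72/17·R3.
Rank is 3 with 4 unknowns, leaving q free.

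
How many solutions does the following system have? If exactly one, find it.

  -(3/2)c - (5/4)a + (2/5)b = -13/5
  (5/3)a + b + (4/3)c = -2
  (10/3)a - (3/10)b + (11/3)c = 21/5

infinitely many solutions

Row-reduce:
R1 ← R1 / (-5/4).
R2 ← R2 − 5/3·R1.
R3 ← R3 − 10/3·R1.
R2 ← R2 / (23/15).
R1 ← R1 + 8/25·R2.
R3 ← R3 − 23/30·R2.
Rank is 2 with 3 unknowns, leaving c free.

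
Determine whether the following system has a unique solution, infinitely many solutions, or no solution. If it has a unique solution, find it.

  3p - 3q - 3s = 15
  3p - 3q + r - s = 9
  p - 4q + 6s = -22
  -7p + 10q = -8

infinitely many solutions

Row-reduce:
R1 ← R1 / (3).
R2 ← R2 − 3·R1.
R3 ← R3 − 1·R1.
R4 ← R4 + 7·R1.
Swap R2 and R3.
R2 ← R2 / (-3).
R1 ← R1 + 1·R2.
R4 ← R4 − 3·R2.
Rank is 3 with 4 unknowns, leaving s free.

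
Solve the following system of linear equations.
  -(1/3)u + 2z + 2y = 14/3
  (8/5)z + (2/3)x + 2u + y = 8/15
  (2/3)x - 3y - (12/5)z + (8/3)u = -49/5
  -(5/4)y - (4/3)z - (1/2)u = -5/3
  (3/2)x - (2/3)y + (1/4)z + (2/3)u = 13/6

no solution

Row-reduce:
Swap R1 and R2.
R1 ← R1 / (2/3).
R3 ← R3 − 2/3·R1.
R5 ← R5 − 3/2·R1.
R2 ← R2 / (2).
R1 ← R1 − 3/2·R2.
R3 ← R3 + 4·R2.
R4 ← R4 + 5/4·R2.
R5 ← R5 + 35/12·R2.
Swap R3 and R4.
R3 ← R3 / (-1/12).
R1 ← R1 − 9/10·R3.
R2 ← R2 − 1·R3.
R5 ← R5 + 13/30·R3.
Swap R4 and R5.
R4 ← R4 / (-229/360).
R1 ← R1 + 22/5·R4.
R2 ← R2 + 26/3·R4.
R3 ← R3 − 17/2·R4.
Row 5 reduces to 0 = -1, a contradiction. The system is inconsistent.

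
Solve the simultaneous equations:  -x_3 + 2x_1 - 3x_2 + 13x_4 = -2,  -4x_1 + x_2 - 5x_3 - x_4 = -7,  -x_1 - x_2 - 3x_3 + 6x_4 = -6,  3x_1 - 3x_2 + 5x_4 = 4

no solution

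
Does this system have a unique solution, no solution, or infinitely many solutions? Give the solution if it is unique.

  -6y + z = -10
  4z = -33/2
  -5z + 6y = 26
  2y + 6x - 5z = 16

no solution

Row-reduce:
Swap R1 and R4.
R1 ← R1 / (6).
Swap R2 and R3.
R2 ← R2 / (6).
R1 ← R1 − 1/3·R2.
R4 ← R4 + 6·R2.
R3 ← R3 / (4).
R1 ← R1 + 5/9·R3.
R2 ← R2 + 5/6·R3.
R4 ← R4 + 4·R3.
Row 4 reduces to 0 = -1/2, a contradiction. The system is inconsistent.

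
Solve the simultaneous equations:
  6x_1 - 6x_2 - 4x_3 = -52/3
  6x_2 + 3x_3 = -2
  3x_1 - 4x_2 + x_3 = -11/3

x_1 = -3, x_2 = -1, x_3 = 4/3

Row-reduce the augmented matrix:
R1 ← R1 / (6).
R3 ← R3 − 3·R1.
R2 ← R2 / (6).
R1 ← R1 + 1·R2.
R3 ← R3 + 1·R2.
R3 ← R3 / (7/2).
R1 ← R1 + 1/6·R3.
R2 ← R2 − 1/2·R3.
Reading off the reduced rows gives x_1 = -3, x_2 = -1, x_3 = 4/3.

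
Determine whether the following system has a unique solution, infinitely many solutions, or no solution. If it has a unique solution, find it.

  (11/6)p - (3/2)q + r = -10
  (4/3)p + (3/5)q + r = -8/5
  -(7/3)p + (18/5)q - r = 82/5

Row-reduce:
R1 ← R1 / (11/6).
R2 ← R2 − 4/3·R1.
R3 ← R3 + 7/3·R1.
R2 ← R2 / (93/55).
R1 ← R1 + 9/11·R2.
R3 ← R3 − 93/55·R2.
Row 3 reduces to 0 = -2, a contradiction. The system is inconsistent.

no solution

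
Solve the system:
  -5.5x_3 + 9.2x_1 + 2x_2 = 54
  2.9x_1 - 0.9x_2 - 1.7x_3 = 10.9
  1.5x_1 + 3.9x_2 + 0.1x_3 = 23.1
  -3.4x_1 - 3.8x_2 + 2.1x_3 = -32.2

x_1 = 5, x_2 = 4, x_3 = 0

Row-reduce the augmented matrix:
R1 ← R1 / (46/5).
R2 ← R2 − 29/10·R1.
R3 ← R3 − 3/2·R1.
R4 ← R4 + 17/5·R1.
R2 ← R2 / (-176/115).
R1 ← R1 − 5/23·R2.
R3 ← R3 − 411/115·R2.
R4 ← R4 + 352/115·R2.
R3 ← R3 / (7571/7040).
R1 ← R1 + 835/1408·R3.
R2 ← R2 + 31/1408·R3.
R4 reduces to 0 = 0, so the extra equation is consistent.
Reading off the reduced rows gives x_1 = 5, x_2 = 4, x_3 = 0.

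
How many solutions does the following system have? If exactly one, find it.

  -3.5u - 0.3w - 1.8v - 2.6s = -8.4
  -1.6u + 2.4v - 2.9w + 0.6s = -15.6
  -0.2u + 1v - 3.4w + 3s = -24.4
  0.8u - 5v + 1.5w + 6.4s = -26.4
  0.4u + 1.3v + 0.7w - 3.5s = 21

u = 4, v = 2, w = 4, s = -4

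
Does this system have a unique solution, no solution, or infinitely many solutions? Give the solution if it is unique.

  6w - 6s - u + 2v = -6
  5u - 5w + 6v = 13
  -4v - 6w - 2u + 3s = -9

Row-reduce:
R1 ← R1 / (-1).
R2 ← R2 − 5·R1.
R3 ← R3 + 2·R1.
R2 ← R2 / (16).
R1 ← R1 + 2·R2.
R3 ← R3 + 8·R2.
R3 ← R3 / (-11/2).
R1 ← R1 + 23/8·R3.
R2 ← R2 − 25/16·R3.
Rank is 3 with 4 unknowns, leaving s free.

infinitely many solutions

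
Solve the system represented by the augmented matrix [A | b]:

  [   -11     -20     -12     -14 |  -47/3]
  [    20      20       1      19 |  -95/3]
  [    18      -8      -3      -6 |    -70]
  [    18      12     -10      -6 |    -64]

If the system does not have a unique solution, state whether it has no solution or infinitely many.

x_1 = -3, x_2 = 1, x_3 = 2, x_4 = 1/3

Row-reduce the augmented matrix:
R1 ← R1 / (-11).
R2 ← R2 − 20·R1.
R3 ← R3 − 18·R1.
R4 ← R4 − 18·R1.
R2 ← R2 / (-180/11).
R1 ← R1 − 20/11·R2.
R3 ← R3 + 448/11·R2.
R4 ← R4 + 228/11·R2.
R3 ← R3 / (1313/45).
R1 ← R1 + 11/9·R3.
R2 ← R2 − 229/180·R3.
R4 ← R4 + 49/15·R3.
R4 ← R4 / (-29111/1313).
R1 ← R1 − 23/1313·R4.
R2 ← R2 − 5013/5252·R4.
R3 ← R3 + 578/1313·R4.
Reading off the reduced rows gives x_1 = -3, x_2 = 1, x_3 = 2, x_4 = 1/3.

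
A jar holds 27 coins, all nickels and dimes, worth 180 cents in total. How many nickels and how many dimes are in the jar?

nickels: 18, dimes: 9

Let n = nickels, d = dimes.
  n + d = 27
  5n + 10d = 180
Row-reduce the augmented matrix:
R2 ← R2 − 5·R1.
R2 ← R2 / (5).
R1 ← R1 − 1·R2.
Reading off the reduced rows gives n = 18, d = 9.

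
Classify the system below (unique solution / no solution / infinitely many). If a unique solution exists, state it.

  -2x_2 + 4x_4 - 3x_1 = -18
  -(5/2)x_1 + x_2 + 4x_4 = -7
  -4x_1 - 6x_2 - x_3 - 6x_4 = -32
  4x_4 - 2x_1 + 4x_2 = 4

infinitely many solutions

Row-reduce:
R1 ← R1 / (-3).
R2 ← R2 + 5/2·R1.
R3 ← R3 + 4·R1.
R4 ← R4 + 2·R1.
R2 ← R2 / (8/3).
R1 ← R1 − 2/3·R2.
R3 ← R3 + 10/3·R2.
R4 ← R4 − 16/3·R2.
R3 ← R3 / (-1).
Rank is 3 with 4 unknowns, leaving x_4 free.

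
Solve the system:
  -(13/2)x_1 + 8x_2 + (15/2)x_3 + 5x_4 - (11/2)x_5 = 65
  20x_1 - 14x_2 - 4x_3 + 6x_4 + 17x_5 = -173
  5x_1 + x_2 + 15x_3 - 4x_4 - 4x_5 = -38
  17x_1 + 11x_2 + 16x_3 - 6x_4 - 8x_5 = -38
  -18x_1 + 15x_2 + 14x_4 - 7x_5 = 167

Row-reduce:
R1 ← R1 / (-13/2).
R2 ← R2 − 20·R1.
R3 ← R3 − 5·R1.
R4 ← R4 − 17·R1.
R5 ← R5 + 18·R1.
R2 ← R2 / (138/13).
R1 ← R1 + 16/13·R2.
R3 ← R3 − 93/13·R2.
R4 ← R4 − 415/13·R2.
R5 ← R5 + 93/13·R2.
R3 ← R3 / (182/23).
R1 ← R1 − 73/69·R3.
R2 ← R2 − 124/69·R3.
R4 ← R4 + 1501/69·R3.
R5 ← R5 + 182/23·R3.
R4 ← R4 / (-53111/546).
R1 ← R1 − 1997/546·R4.
R2 ← R2 − 1453/273·R4.
R3 ← R3 + 335/182·R4.
Row 5 reduces to 0 = -1, a contradiction. The system is inconsistent.

no solution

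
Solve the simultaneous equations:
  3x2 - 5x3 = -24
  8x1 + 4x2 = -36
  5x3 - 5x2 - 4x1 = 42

Row-reduce:
Swap R1 and R2.
R1 ← R1 / (8).
R3 ← R3 + 4·R1.
R2 ← R2 / (3).
R1 ← R1 − 1/2·R2.
R3 ← R3 + 3·R2.
Rank is 2 with 3 unknowns, leaving x3 free.

infinitely many solutions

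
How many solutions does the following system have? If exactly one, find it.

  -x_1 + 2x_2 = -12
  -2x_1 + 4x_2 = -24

infinitely many solutions

Row-reduce:
R1 ← R1 / (-1).
R2 ← R2 + 2·R1.
Rank is 1 with 2 unknowns, leaving x_2 free.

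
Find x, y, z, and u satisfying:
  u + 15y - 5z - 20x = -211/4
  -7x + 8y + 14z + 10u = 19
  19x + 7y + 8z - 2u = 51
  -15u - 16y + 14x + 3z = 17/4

x = 5/2, y = 0, z = 1, u = 9/4

Row-reduce the augmented matrix:
R1 ← R1 / (-20).
R2 ← R2 + 7·R1.
R3 ← R3 − 19·R1.
R4 ← R4 − 14·R1.
R2 ← R2 / (11/4).
R1 ← R1 + 3/4·R2.
R3 ← R3 − 85/4·R2.
R4 ← R4 + 11/2·R2.
R3 ← R3 / (-1303/11).
R1 ← R1 − 50/11·R3.
R2 ← R2 − 63/11·R3.
R4 ← R4 − 31·R3.
R4 ← R4 / (-96354/6515).
R1 ← R1 + 2084/6515·R4.
R2 ← R2 + 958/6515·R4.
R3 ← R3 − 4159/6515·R4.
Reading off the reduced rows gives x = 5/2, y = 0, z = 1, u = 9/4.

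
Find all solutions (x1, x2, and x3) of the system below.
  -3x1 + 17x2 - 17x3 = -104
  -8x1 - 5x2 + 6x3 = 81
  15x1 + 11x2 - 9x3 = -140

Row-reduce the augmented matrix:
R1 ← R1 / (-3).
R2 ← R2 + 8·R1.
R3 ← R3 − 15·R1.
R2 ← R2 / (-151/3).
R1 ← R1 + 17/3·R2.
R3 ← R3 − 96·R2.
R3 ← R3 / (590/151).
R1 ← R1 + 17/151·R3.
R2 ← R2 + 154/151·R3.
Reading off the reduced rows gives x1 = -5, x2 = -1, x3 = 6.

x1 = -5, x2 = -1, x3 = 6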